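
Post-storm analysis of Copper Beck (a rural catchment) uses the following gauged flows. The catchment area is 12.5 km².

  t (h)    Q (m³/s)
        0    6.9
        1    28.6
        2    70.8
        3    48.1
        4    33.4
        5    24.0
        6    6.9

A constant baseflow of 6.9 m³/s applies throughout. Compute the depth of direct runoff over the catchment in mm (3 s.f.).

d ≈ 49.1 mm

Direct runoff: 0.0, 21.7, 63.9, 41.2, 26.5, 17.1, 0.0 m³/s; ΣQ_DR = 170.4 m³/s.
V = ΣQ_DR · Δt = 170.4 × 3600 s = 6.134 × 10^5 m³.
Over A = 12.5 km², depth = V / A = 49.1 mm.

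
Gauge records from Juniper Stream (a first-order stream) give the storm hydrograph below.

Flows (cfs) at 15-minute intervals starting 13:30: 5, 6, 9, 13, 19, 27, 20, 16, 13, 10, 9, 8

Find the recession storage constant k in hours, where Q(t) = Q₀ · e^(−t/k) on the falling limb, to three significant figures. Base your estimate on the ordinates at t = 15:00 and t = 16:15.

k ≈ 1.36 h

On the falling limb, Q drops from 20 to 8 cfs between t = 15:00 and t = 16:15 (Δt = 1.25 h).
k = −Δt / ln(Q₂/Q₁) = −1.25 / ln(8/20) = 1.36 h.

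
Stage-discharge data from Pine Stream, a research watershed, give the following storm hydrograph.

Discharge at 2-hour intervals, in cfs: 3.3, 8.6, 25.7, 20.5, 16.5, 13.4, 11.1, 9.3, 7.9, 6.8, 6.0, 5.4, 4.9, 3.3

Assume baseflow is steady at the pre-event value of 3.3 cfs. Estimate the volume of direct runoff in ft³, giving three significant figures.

V ≈ 6.95 × 10^5 ft³

Direct-runoff ordinates (Q − Q_b): 0.0, 5.3, 22.4, 17.2, 13.2, 10.1, 7.8, 6.0, 4.6, 3.5, 2.7, 2.1, 1.6, 0.0 cfs.
ΣQ_DR = 96.50 cfs.
With Δt = 2 h = 7200 s, V = ΣQ_DR · Δt = 96.50 × 7200 = 6.95 × 10^5 ft³.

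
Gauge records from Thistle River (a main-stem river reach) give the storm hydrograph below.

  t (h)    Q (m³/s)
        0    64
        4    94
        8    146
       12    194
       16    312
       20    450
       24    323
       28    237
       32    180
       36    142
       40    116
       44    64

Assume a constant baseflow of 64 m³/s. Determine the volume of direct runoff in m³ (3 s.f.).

Direct-runoff ordinates (Q − Q_b): 0.0, 30.0, 82.0, 130.0, 248.0, 386.0, 259.0, 173.0, 116.0, 78.0, 52.0, 0.0 m³/s.
ΣQ_DR = 1554 m³/s.
With Δt = 4 h = 14400 s, V = ΣQ_DR · Δt = 1554 × 14400 = 2.24 × 10^7 m³.

V ≈ 2.24 × 10^7 m³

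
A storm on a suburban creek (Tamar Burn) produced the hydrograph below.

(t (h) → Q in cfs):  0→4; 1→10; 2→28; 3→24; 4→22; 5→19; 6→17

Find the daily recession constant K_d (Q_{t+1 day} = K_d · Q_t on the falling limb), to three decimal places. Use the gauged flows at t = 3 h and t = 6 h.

K_d ≈ 0.063

Between t = 3 h and t = 6 h the flow falls from 24 to 17 cfs over 3×1 h = 3 h.
Per-interval ratio K = (17/24)^(1/3) = 0.8914; K_d = K^(24/1) = 0.063.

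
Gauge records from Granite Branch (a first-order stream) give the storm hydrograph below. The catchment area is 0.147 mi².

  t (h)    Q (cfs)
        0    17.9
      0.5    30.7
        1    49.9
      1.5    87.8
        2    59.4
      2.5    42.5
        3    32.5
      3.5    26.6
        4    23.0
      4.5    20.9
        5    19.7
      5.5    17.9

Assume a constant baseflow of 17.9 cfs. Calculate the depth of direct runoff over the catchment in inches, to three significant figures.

Direct runoff: 0.0, 12.8, 32.0, 69.9, 41.5, 24.6, 14.6, 8.7, 5.1, 3.0, 1.8, 0.0 cfs; ΣQ_DR = 214.0 cfs.
V = ΣQ_DR · Δt = 214.0 × 1800 s = 3.852 × 10^5 ft³.
Over A = 0.147 mi², depth = V / A = 1.13 in.

d ≈ 1.13 in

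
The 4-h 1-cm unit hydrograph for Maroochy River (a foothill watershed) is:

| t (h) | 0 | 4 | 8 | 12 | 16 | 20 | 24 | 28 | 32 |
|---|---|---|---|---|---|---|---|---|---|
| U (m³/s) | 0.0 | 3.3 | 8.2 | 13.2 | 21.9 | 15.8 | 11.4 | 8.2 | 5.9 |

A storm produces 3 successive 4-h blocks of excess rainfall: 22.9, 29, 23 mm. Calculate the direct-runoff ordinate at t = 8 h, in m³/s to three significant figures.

By discrete convolution, Q_j = Σ (P_i / 10 mm) · U_{j−i}.
At t = 8 h (j=2): Q = (22.9/10)·8.2 + (29/10)·3.3 + (23/10)·0.0 = 28.3 m³/s.

Q ≈ 28.3 m³/s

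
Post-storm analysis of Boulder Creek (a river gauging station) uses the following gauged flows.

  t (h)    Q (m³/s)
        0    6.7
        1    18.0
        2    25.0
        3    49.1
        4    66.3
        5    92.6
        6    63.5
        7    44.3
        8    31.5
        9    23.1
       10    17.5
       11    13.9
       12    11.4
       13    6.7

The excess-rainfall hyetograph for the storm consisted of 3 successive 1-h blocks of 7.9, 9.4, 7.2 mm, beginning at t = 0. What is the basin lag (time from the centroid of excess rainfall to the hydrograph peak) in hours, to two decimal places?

Centroid of excess rainfall: t_c = Σ P_i·t̄_i / ΣP_i = 1.4714 h (block centres at 0.5, 1.5, 2.5 h).
Hydrograph peak occurs at t = 5 h, so basin lag t_L = 5 − 1.4714 = 3.53 h.

t_L ≈ 3.53 h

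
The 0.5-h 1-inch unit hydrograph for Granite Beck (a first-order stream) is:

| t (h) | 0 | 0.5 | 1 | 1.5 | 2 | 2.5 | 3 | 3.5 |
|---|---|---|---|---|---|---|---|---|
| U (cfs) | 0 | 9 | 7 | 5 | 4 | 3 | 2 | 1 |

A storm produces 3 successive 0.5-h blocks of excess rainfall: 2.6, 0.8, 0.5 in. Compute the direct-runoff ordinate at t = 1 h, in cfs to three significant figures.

Q ≈ 25.4 cfs

By discrete convolution, Q_j = Σ (P_i / 1 in) · U_{j−i}.
At t = 1 h (j=2): Q = (2.6/1)·7 + (0.8/1)·9 + (0.5/1)·0 = 25.4 cfs.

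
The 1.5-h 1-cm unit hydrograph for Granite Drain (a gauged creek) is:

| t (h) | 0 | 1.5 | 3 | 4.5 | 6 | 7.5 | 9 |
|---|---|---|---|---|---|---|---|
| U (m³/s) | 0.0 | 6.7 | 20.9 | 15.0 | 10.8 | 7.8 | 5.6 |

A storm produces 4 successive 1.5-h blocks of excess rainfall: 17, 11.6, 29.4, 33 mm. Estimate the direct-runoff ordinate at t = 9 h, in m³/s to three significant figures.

By discrete convolution, Q_j = Σ (P_i / 10 mm) · U_{j−i}.
At t = 9 h (j=6): Q = (17/10)·5.6 + (11.6/10)·7.8 + (29.4/10)·10.8 + (33/10)·15.0 = 99.8 m³/s.

Q ≈ 99.8 m³/s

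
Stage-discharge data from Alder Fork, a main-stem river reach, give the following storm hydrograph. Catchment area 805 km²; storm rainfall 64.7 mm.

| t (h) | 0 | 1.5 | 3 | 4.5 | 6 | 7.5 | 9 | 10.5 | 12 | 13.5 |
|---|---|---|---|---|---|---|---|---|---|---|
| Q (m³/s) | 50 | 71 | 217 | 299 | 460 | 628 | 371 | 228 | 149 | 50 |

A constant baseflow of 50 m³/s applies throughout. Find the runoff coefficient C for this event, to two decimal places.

C ≈ 0.21

ΣQ_DR = 2023 m³/s; V = ΣQ_DR·Δt = 1.092 × 10^7 m³.
Runoff depth d = V / A = 13.57 mm.
C = d / P = 13.57 / 64.7 = 0.21.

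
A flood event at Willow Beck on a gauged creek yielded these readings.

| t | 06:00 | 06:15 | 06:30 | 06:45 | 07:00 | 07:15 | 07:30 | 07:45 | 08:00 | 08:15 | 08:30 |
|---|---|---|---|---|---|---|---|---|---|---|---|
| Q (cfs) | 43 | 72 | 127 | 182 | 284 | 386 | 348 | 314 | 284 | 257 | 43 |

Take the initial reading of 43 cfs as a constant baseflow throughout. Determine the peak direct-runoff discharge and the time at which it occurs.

Q_p = 343.0 cfs at t = 07:15

Subtracting baseflow gives direct-runoff ordinates: 0.0, 29.0, 84.0, 139.0, 241.0, 343.0, 305.0, 271.0, 241.0, 214.0, 0.0 cfs.
The maximum is 343.0 cfs, occurring at the reading for t = 07:15.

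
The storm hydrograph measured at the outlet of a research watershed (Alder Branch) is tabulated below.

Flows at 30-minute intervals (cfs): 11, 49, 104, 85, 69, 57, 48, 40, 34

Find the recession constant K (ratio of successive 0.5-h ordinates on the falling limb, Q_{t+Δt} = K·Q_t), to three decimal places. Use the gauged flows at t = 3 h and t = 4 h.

K ≈ 0.842

Using the recession-limb readings at t = 3 h and t = 4 h: Q falls from 48 to 34 cfs over 2 intervals.
K = (Q₂/Q₁)^(1/2) = (34/48)^(1/2) = 0.842.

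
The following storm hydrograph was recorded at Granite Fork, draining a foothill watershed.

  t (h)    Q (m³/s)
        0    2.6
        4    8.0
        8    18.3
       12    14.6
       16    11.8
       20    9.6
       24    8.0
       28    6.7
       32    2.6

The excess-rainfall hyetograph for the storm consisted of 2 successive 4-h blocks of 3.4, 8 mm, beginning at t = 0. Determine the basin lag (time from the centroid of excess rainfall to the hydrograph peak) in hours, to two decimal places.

t_L ≈ 3.19 h

Centroid of excess rainfall: t_c = Σ P_i·t̄_i / ΣP_i = 4.8070 h (block centres at 2, 6 h).
Hydrograph peak occurs at t = 8 h, so basin lag t_L = 8 − 4.8070 = 3.19 h.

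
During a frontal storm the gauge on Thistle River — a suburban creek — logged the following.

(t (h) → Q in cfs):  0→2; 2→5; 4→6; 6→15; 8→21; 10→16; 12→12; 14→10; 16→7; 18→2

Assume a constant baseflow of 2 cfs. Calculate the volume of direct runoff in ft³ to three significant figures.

V ≈ 5.47 × 10^5 ft³

Direct-runoff ordinates (Q − Q_b): 0.0, 3.0, 4.0, 13.0, 19.0, 14.0, 10.0, 8.0, 5.0, 0.0 cfs.
ΣQ_DR = 76.00 cfs.
With Δt = 2 h = 7200 s, V = ΣQ_DR · Δt = 76.00 × 7200 = 5.47 × 10^5 ft³.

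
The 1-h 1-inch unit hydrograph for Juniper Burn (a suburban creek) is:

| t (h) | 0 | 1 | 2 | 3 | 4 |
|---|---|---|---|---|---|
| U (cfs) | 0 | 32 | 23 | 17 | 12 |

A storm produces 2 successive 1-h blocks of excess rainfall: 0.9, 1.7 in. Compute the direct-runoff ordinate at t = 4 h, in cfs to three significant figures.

By discrete convolution, Q_j = Σ (P_i / 1 in) · U_{j−i}.
At t = 4 h (j=4): Q = (0.9/1)·12 + (1.7/1)·17 = 39.7 cfs.

Q ≈ 39.7 cfs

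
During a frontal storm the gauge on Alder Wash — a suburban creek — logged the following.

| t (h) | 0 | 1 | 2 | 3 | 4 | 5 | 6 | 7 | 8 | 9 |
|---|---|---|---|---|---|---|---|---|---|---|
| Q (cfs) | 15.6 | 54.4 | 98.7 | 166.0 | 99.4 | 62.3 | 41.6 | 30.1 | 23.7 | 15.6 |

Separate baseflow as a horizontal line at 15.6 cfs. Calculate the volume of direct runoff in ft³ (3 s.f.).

Direct-runoff ordinates (Q − Q_b): 0.0, 38.8, 83.1, 150.4, 83.8, 46.7, 26.0, 14.5, 8.1, 0.0 cfs.
ΣQ_DR = 451.4 cfs.
With Δt = 1 h = 3600 s, V = ΣQ_DR · Δt = 451.4 × 3600 = 1.63 × 10^6 ft³.

V ≈ 1.63 × 10^6 ft³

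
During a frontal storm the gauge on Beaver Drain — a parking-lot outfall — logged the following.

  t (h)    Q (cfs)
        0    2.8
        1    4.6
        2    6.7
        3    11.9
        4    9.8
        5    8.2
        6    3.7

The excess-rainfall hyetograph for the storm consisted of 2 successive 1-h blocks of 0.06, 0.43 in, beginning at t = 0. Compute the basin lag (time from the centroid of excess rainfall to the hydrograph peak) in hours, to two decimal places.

t_L ≈ 1.62 h

Centroid of excess rainfall: t_c = Σ P_i·t̄_i / ΣP_i = 1.3776 h (block centres at 0.5, 1.5 h).
Hydrograph peak occurs at t = 3 h, so basin lag t_L = 3 − 1.3776 = 1.62 h.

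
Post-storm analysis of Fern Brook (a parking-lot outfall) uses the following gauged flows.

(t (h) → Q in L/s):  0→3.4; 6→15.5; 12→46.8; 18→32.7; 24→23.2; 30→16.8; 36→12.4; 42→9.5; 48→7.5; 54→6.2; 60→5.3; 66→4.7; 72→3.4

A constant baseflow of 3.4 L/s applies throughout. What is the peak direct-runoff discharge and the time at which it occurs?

Q_p = 43.4 L/s at t = 12 h

Subtracting baseflow gives direct-runoff ordinates: 0.0, 12.1, 43.4, 29.3, 19.8, 13.4, 9.0, 6.1, 4.1, 2.8, 1.9, 1.3, 0.0 L/s.
The maximum is 43.4 L/s, occurring at the reading for t = 12 h.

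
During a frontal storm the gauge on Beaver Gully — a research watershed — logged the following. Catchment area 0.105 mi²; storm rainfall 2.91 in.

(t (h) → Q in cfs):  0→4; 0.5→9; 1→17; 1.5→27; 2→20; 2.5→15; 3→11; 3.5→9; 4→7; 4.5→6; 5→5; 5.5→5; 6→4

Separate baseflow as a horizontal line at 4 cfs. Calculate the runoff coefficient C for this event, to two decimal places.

C ≈ 0.22

ΣQ_DR = 87.00 cfs; V = ΣQ_DR·Δt = 1.566 × 10^5 ft³.
Runoff depth d = V / A = 0.6420 in.
C = d / P = 0.6420 / 2.91 = 0.22.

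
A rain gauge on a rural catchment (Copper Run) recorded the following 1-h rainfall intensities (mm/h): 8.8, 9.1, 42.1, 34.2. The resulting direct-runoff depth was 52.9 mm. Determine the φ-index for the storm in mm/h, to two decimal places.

Only the 2 blocks with intensity above φ contribute runoff: 42.1, 34.2 mm/h.
Σ(I−φ)·Δt = d  ⇒  (42.1+34.2 − 2φ)·1 = 52.9
φ = (76.30 − 52.9/1) / 2 = 11.70 mm/h.

φ ≈ 11.70 mm/h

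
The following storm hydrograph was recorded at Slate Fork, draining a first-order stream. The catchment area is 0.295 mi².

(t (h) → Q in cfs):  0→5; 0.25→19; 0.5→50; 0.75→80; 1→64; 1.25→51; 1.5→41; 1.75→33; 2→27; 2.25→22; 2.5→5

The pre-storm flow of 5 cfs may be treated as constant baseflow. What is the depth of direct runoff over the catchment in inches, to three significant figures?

d ≈ 0.449 in

Direct runoff: 0.0, 14.0, 45.0, 75.0, 59.0, 46.0, 36.0, 28.0, 22.0, 17.0, 0.0 cfs; ΣQ_DR = 342.0 cfs.
V = ΣQ_DR · Δt = 342.0 × 900 s = 3.078 × 10^5 ft³.
Over A = 0.295 mi², depth = V / A = 0.449 in.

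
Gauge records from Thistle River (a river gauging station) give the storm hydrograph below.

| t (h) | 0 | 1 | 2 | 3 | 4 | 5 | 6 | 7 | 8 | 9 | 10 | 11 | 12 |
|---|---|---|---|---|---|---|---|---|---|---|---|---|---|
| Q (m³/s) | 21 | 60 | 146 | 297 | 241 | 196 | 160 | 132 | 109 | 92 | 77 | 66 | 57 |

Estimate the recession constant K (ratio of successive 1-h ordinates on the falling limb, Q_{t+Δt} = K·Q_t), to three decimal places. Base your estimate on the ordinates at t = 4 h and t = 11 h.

Using the recession-limb readings at t = 4 h and t = 11 h: Q falls from 241 to 66 m³/s over 7 intervals.
K = (Q₂/Q₁)^(1/7) = (66/241)^(1/7) = 0.831.

K ≈ 0.831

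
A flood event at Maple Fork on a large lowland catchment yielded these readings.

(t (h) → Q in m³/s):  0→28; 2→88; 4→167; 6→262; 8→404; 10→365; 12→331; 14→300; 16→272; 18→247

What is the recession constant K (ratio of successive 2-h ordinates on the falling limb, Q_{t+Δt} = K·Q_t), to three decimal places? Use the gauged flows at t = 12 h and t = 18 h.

Using the recession-limb readings at t = 12 h and t = 18 h: Q falls from 331 to 247 m³/s over 3 intervals.
K = (Q₂/Q₁)^(1/3) = (247/331)^(1/3) = 0.907.

K ≈ 0.907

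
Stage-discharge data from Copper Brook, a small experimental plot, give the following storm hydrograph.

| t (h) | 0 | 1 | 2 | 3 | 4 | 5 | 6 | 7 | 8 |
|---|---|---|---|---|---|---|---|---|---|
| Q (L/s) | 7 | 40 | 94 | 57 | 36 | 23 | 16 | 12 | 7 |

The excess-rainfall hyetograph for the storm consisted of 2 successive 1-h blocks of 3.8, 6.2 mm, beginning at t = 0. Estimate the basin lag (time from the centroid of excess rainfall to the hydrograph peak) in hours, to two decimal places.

t_L ≈ 0.88 h

Centroid of excess rainfall: t_c = Σ P_i·t̄_i / ΣP_i = 1.1200 h (block centres at 0.5, 1.5 h).
Hydrograph peak occurs at t = 2 h, so basin lag t_L = 2 − 1.1200 = 0.88 h.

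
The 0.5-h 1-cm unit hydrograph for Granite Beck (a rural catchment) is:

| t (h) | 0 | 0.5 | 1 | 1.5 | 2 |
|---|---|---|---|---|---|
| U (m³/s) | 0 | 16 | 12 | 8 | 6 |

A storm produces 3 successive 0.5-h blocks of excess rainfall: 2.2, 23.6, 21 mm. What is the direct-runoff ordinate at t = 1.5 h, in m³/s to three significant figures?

By discrete convolution, Q_j = Σ (P_i / 10 mm) · U_{j−i}.
At t = 1.5 h (j=3): Q = (2.2/10)·8 + (23.6/10)·12 + (21/10)·16 = 63.7 m³/s.

Q ≈ 63.7 m³/s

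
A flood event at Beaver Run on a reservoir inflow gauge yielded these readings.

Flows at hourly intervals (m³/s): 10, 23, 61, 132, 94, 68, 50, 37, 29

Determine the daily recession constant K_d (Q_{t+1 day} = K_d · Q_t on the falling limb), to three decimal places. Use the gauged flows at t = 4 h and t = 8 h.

Between t = 4 h and t = 8 h the flow falls from 94 to 29 m³/s over 4×1 h = 4 h.
Per-interval ratio K = (29/94)^(1/4) = 0.7453; K_d = K^(24/1) = 0.001.

K_d ≈ 0.001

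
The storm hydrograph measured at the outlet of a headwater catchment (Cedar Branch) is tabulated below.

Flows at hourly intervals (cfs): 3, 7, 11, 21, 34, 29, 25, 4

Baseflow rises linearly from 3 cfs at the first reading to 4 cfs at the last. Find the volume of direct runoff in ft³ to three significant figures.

Direct-runoff ordinates (Q − Q_b): 0.00, 3.86, 7.71, 17.57, 30.43, 25.29, 21.14, 0.00 cfs.
ΣQ_DR = 106.0 cfs.
With Δt = 1 h = 3600 s, V = ΣQ_DR · Δt = 106.0 × 3600 = 3.82 × 10^5 ft³.

V ≈ 3.82 × 10^5 ft³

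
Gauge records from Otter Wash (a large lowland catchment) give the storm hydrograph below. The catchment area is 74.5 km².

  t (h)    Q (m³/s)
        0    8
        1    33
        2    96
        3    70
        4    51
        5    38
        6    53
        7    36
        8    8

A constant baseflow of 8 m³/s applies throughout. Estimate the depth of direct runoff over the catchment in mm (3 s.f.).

d ≈ 15.5 mm

Direct runoff: 0.0, 25.0, 88.0, 62.0, 43.0, 30.0, 45.0, 28.0, 0.0 m³/s; ΣQ_DR = 321.0 m³/s.
V = ΣQ_DR · Δt = 321.0 × 3600 s = 1.156 × 10^6 m³.
Over A = 74.5 km², depth = V / A = 15.5 mm.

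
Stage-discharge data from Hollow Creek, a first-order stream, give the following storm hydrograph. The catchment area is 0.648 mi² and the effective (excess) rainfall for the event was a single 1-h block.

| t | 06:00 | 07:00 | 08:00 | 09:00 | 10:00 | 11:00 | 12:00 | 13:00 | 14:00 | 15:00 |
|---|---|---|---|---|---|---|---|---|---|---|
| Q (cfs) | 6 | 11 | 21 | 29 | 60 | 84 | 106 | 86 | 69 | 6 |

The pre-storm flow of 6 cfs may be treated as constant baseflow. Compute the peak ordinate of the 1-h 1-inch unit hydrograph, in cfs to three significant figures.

Direct runoff: 0.0, 5.0, 15.0, 23.0, 54.0, 78.0, 100.0, 80.0, 63.0, 0.0 cfs; ΣQ_DR = 418.0 cfs, peak = 100.0 cfs.
Runoff depth d = ΣQ_DR·Δt / A = 418.0 × 3600 / (0.648 mi²) = 0.9996 in.
The 1-inch UH is the DRH scaled by (1 in)/d, so U_p = 100.0 × 1/0.9996 = 100 cfs.

U_p ≈ 100 cfs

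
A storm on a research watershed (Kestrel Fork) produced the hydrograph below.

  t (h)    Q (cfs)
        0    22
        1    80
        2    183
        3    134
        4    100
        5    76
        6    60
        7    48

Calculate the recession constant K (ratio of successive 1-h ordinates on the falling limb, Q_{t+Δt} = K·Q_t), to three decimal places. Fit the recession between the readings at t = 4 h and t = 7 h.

K ≈ 0.783

Using the recession-limb readings at t = 4 h and t = 7 h: Q falls from 100 to 48 cfs over 3 intervals.
K = (Q₂/Q₁)^(1/3) = (48/100)^(1/3) = 0.783.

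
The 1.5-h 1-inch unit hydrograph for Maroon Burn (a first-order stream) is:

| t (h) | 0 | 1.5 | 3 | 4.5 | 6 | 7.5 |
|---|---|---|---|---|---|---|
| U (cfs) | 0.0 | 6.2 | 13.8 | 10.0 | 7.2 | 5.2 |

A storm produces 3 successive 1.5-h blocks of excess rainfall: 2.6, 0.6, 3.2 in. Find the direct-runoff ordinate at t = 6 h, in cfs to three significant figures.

By discrete convolution, Q_j = Σ (P_i / 1 in) · U_{j−i}.
At t = 6 h (j=4): Q = (2.6/1)·7.2 + (0.6/1)·10.0 + (3.2/1)·13.8 = 68.9 cfs.

Q ≈ 68.9 cfs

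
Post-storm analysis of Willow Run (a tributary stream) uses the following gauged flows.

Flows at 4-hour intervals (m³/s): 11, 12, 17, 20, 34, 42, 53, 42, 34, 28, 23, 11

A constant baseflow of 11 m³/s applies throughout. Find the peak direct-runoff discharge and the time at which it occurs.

Q_p = 42.0 m³/s at t = 24 h

Subtracting baseflow gives direct-runoff ordinates: 0.0, 1.0, 6.0, 9.0, 23.0, 31.0, 42.0, 31.0, 23.0, 17.0, 12.0, 0.0 m³/s.
The maximum is 42.0 m³/s, occurring at the reading for t = 24 h.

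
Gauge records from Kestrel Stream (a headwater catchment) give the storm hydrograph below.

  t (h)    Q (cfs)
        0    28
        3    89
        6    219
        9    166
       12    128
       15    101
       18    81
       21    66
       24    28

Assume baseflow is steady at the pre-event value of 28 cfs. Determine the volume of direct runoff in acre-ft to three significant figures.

V ≈ 162 acre-ft

Direct-runoff ordinates (Q − Q_b): 0.0, 61.0, 191.0, 138.0, 100.0, 73.0, 53.0, 38.0, 0.0 cfs.
ΣQ_DR = 654.0 cfs.
With Δt = 3 h = 10800 s, V = ΣQ_DR · Δt = 654.0 × 10800 = 7.06 × 10^6 ft³ = 162 acre-ft.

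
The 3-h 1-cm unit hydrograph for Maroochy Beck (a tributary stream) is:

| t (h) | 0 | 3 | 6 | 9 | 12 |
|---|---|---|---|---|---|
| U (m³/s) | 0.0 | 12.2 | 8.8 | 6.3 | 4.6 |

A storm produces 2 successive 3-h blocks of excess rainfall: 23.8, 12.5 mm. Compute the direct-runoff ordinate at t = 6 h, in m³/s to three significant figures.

Q ≈ 36.2 m³/s

By discrete convolution, Q_j = Σ (P_i / 10 mm) · U_{j−i}.
At t = 6 h (j=2): Q = (23.8/10)·8.8 + (12.5/10)·12.2 = 36.2 m³/s.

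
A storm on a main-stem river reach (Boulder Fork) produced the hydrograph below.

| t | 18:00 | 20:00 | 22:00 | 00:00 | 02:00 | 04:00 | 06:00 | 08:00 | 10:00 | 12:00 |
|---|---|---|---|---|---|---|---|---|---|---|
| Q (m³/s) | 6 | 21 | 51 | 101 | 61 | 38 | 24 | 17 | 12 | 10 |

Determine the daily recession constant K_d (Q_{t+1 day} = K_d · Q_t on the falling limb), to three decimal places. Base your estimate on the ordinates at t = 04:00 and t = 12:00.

Between t = 04:00 and t = 12:00 the flow falls from 38 to 10 m³/s over 4×2 h = 8 h.
Per-interval ratio K = (10/38)^(1/4) = 0.7162; K_d = K^(24/2) = 0.018.

K_d ≈ 0.018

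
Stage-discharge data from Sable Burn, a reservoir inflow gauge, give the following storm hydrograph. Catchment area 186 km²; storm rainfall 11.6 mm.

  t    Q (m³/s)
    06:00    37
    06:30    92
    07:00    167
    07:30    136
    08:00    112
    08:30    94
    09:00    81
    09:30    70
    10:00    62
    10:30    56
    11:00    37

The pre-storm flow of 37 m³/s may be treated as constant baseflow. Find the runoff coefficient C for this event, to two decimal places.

C ≈ 0.45

ΣQ_DR = 537.0 m³/s; V = ΣQ_DR·Δt = 9.666 × 10^5 m³.
Runoff depth d = V / A = 5.197 mm.
C = d / P = 5.197 / 11.6 = 0.45.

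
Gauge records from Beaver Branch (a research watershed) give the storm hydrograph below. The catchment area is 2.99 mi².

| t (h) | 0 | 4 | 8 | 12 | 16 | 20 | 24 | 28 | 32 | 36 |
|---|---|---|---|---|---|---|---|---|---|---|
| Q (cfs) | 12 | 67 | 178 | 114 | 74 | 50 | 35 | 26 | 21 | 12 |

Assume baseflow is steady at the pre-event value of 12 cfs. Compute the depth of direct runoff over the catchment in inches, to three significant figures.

d ≈ 0.972 in

Direct runoff: 0.0, 55.0, 166.0, 102.0, 62.0, 38.0, 23.0, 14.0, 9.0, 0.0 cfs; ΣQ_DR = 469.0 cfs.
V = ΣQ_DR · Δt = 469.0 × 14400 s = 6.754 × 10^6 ft³.
Over A = 2.99 mi², depth = V / A = 0.972 in.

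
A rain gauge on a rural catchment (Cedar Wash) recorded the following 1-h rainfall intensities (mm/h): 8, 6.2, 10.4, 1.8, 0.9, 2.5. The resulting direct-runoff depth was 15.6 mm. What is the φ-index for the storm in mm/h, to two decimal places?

Only the 3 blocks with intensity above φ contribute runoff: 8, 6.2, 10.4 mm/h.
Σ(I−φ)·Δt = d  ⇒  (8+6.2+10.4 − 3φ)·1 = 15.6
φ = (24.60 − 15.6/1) / 3 = 3.00 mm/h.

φ ≈ 3.00 mm/h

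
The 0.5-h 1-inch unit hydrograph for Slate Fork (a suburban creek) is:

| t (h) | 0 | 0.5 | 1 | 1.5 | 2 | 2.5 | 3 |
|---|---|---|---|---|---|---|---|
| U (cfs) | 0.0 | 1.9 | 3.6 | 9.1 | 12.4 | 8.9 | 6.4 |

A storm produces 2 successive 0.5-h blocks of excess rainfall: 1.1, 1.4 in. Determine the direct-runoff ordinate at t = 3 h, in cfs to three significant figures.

By discrete convolution, Q_j = Σ (P_i / 1 in) · U_{j−i}.
At t = 3 h (j=6): Q = (1.1/1)·6.4 + (1.4/1)·8.9 = 19.5 cfs.

Q ≈ 19.5 cfs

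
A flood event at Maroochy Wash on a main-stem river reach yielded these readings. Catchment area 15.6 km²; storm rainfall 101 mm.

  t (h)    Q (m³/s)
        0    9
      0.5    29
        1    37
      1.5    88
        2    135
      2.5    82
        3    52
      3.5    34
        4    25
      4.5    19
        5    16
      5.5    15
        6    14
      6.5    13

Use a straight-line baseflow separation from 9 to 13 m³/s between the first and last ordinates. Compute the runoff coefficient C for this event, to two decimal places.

ΣQ_DR = 414.0 m³/s; V = ΣQ_DR·Δt = 7.452 × 10^5 m³.
Runoff depth d = V / A = 47.77 mm.
C = d / P = 47.77 / 101 = 0.47.

C ≈ 0.47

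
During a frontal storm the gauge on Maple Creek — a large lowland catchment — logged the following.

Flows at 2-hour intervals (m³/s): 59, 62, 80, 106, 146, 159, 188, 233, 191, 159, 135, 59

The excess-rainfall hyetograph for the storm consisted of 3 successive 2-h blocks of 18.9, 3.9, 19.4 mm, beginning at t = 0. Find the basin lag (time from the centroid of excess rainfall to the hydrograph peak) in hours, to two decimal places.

Centroid of excess rainfall: t_c = Σ P_i·t̄_i / ΣP_i = 3.0237 h (block centres at 1, 3, 5 h).
Hydrograph peak occurs at t = 14 h, so basin lag t_L = 14 − 3.0237 = 10.98 h.

t_L ≈ 10.98 h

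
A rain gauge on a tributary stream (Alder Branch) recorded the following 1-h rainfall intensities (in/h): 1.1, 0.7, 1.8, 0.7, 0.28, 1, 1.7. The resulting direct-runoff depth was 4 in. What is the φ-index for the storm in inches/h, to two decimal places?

Only the 6 blocks with intensity above φ contribute runoff: 1.1, 0.7, 1.8, 0.7, 1, 1.7 in/h.
Σ(I−φ)·Δt = d  ⇒  (1.1+0.7+1.8+0.7+1+1.7 − 6φ)·1 = 4
φ = (7.000 − 4/1) / 6 = 0.50 in/h.

φ ≈ 0.50 in/h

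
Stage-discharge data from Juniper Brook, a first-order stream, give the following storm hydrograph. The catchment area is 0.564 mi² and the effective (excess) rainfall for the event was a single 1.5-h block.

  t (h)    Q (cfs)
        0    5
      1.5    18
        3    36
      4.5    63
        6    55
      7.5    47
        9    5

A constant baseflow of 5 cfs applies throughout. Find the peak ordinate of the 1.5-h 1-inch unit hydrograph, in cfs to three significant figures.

Direct runoff: 0.0, 13.0, 31.0, 58.0, 50.0, 42.0, 0.0 cfs; ΣQ_DR = 194.0 cfs, peak = 58.0 cfs.
Runoff depth d = ΣQ_DR·Δt / A = 194.0 × 5400 / (0.564 mi²) = 0.7995 in.
The 1-inch UH is the DRH scaled by (1 in)/d, so U_p = 58.0 × 1/0.7995 = 72.5 cfs.

U_p ≈ 72.5 cfs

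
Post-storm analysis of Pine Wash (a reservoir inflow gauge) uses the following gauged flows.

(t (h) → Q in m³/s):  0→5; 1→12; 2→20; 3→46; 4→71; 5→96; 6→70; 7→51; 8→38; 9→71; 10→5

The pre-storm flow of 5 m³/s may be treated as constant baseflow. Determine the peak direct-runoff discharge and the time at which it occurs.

Subtracting baseflow gives direct-runoff ordinates: 0.0, 7.0, 15.0, 41.0, 66.0, 91.0, 65.0, 46.0, 33.0, 66.0, 0.0 m³/s.
The maximum is 91.0 m³/s, occurring at the reading for t = 5 h.

Q_p = 91.0 m³/s at t = 5 h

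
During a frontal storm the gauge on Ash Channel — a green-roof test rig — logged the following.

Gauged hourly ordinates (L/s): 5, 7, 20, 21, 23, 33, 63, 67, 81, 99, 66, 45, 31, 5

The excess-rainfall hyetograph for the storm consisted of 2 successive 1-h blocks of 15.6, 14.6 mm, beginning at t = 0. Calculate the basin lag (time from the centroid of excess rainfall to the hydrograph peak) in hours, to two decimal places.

t_L ≈ 8.02 h

Centroid of excess rainfall: t_c = Σ P_i·t̄_i / ΣP_i = 0.9834 h (block centres at 0.5, 1.5 h).
Hydrograph peak occurs at t = 9 h, so basin lag t_L = 9 − 0.9834 = 8.02 h.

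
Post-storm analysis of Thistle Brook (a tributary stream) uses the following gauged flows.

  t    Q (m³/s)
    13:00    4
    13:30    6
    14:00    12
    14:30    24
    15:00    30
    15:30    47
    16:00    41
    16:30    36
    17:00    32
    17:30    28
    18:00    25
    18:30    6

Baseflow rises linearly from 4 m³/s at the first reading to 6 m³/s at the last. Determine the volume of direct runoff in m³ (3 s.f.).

Direct-runoff ordinates (Q − Q_b): 0.00, 1.82, 7.64, 19.45, 25.27, 42.09, 35.91, 30.73, 26.55, 22.36, 19.18, 0.00 m³/s.
ΣQ_DR = 231.0 m³/s.
With Δt = 0.5 h = 1800 s, V = ΣQ_DR · Δt = 231.0 × 1800 = 4.16 × 10^5 m³.

V ≈ 4.16 × 10^5 m³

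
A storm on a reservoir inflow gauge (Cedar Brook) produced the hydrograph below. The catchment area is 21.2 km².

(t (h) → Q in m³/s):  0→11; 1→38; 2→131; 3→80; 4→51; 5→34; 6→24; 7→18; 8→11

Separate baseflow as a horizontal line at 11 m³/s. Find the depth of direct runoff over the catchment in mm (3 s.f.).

d ≈ 50.8 mm

Direct runoff: 0.0, 27.0, 120.0, 69.0, 40.0, 23.0, 13.0, 7.0, 0.0 m³/s; ΣQ_DR = 299.0 m³/s.
V = ΣQ_DR · Δt = 299.0 × 3600 s = 1.076 × 10^6 m³.
Over A = 21.2 km², depth = V / A = 50.8 mm.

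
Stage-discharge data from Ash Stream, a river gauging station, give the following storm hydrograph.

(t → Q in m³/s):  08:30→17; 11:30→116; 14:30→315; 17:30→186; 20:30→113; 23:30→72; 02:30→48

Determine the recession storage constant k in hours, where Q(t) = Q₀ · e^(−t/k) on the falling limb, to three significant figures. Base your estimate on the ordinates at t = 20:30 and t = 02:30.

On the falling limb, Q drops from 113 to 48 m³/s between t = 20:30 and t = 02:30 (Δt = 6 h).
k = −Δt / ln(Q₂/Q₁) = −6 / ln(48/113) = 7.01 h.

k ≈ 7.01 h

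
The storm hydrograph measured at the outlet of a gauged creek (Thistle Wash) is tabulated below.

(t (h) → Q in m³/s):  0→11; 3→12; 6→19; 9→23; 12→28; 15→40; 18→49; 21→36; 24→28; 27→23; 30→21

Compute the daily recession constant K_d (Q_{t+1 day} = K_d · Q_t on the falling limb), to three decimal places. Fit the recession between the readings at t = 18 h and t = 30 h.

Between t = 18 h and t = 30 h the flow falls from 49 to 21 m³/s over 4×3 h = 12 h.
Per-interval ratio K = (21/49)^(1/4) = 0.8091; K_d = K^(24/3) = 0.184.

K_d ≈ 0.184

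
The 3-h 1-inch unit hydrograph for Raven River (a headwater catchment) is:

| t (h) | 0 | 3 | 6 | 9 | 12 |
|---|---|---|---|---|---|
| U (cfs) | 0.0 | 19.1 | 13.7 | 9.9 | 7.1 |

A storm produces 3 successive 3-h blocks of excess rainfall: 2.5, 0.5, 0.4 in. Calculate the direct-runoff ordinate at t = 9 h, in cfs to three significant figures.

Q ≈ 39.2 cfs

By discrete convolution, Q_j = Σ (P_i / 1 in) · U_{j−i}.
At t = 9 h (j=3): Q = (2.5/1)·9.9 + (0.5/1)·13.7 + (0.4/1)·19.1 = 39.2 cfs.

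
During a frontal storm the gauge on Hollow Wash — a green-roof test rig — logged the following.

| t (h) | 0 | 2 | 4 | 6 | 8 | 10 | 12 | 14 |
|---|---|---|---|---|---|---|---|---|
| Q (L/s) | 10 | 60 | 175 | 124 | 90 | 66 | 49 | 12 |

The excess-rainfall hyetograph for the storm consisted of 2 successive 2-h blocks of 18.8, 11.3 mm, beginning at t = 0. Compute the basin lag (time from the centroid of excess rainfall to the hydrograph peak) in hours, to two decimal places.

Centroid of excess rainfall: t_c = Σ P_i·t̄_i / ΣP_i = 1.7508 h (block centres at 1, 3 h).
Hydrograph peak occurs at t = 4 h, so basin lag t_L = 4 − 1.7508 = 2.25 h.

t_L ≈ 2.25 h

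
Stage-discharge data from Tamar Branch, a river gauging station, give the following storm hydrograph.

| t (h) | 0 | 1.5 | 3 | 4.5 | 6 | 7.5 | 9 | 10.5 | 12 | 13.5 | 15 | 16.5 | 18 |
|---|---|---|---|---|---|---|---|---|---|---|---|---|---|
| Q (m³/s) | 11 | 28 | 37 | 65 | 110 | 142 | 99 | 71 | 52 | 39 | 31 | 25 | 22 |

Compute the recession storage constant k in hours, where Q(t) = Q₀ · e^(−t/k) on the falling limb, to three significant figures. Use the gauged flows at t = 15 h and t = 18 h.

On the falling limb, Q drops from 31 to 22 m³/s between t = 15 h and t = 18 h (Δt = 3 h).
k = −Δt / ln(Q₂/Q₁) = −3 / ln(22/31) = 8.75 h.

k ≈ 8.75 h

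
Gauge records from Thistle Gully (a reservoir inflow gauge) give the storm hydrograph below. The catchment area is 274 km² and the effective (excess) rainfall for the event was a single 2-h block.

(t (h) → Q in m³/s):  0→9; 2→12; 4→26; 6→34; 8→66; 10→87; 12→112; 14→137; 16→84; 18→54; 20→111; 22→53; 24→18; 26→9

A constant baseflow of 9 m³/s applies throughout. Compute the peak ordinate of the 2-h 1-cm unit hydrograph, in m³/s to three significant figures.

U_p ≈ 71.0 m³/s

Direct runoff: 0.0, 3.0, 17.0, 25.0, 57.0, 78.0, 103.0, 128.0, 75.0, 45.0, 102.0, 44.0, 9.0, 0.0 m³/s; ΣQ_DR = 686.0 m³/s, peak = 128.0 m³/s.
Runoff depth d = ΣQ_DR·Δt / A = 686.0 × 7200 / (274 km²) = 18.03 mm.
The 1-cm UH is the DRH scaled by (10 mm)/d, so U_p = 128.0 × 10/18.03 = 71.0 m³/s.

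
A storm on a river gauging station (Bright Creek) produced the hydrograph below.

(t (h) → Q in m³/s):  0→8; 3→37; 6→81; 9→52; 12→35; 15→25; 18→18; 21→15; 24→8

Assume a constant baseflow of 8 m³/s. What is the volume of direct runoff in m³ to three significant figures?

V ≈ 2.24 × 10^6 m³

Direct-runoff ordinates (Q − Q_b): 0.0, 29.0, 73.0, 44.0, 27.0, 17.0, 10.0, 7.0, 0.0 m³/s.
ΣQ_DR = 207.0 m³/s.
With Δt = 3 h = 10800 s, V = ΣQ_DR · Δt = 207.0 × 10800 = 2.24 × 10^6 m³.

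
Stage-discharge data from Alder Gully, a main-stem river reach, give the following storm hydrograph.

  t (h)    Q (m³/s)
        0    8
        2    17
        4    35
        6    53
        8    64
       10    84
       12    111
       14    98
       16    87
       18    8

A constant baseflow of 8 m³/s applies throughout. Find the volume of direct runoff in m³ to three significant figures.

V ≈ 3.49 × 10^6 m³

Direct-runoff ordinates (Q − Q_b): 0.0, 9.0, 27.0, 45.0, 56.0, 76.0, 103.0, 90.0, 79.0, 0.0 m³/s.
ΣQ_DR = 485.0 m³/s.
With Δt = 2 h = 7200 s, V = ΣQ_DR · Δt = 485.0 × 7200 = 3.49 × 10^6 m³.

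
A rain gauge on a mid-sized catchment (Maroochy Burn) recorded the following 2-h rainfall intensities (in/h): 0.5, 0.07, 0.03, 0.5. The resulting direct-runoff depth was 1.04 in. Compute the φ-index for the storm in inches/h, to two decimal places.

φ ≈ 0.24 in/h

Only the 2 blocks with intensity above φ contribute runoff: 0.5, 0.5 in/h.
Σ(I−φ)·Δt = d  ⇒  (0.5+0.5 − 2φ)·2 = 1.04
φ = (1.000 − 1.04/2) / 2 = 0.24 in/h.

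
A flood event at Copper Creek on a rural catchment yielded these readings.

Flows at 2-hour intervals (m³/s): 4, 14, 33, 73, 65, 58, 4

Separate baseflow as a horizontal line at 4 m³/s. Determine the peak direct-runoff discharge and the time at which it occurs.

Subtracting baseflow gives direct-runoff ordinates: 0.0, 10.0, 29.0, 69.0, 61.0, 54.0, 0.0 m³/s.
The maximum is 69.0 m³/s, occurring at the reading for t = 6 h.

Q_p = 69.0 m³/s at t = 6 h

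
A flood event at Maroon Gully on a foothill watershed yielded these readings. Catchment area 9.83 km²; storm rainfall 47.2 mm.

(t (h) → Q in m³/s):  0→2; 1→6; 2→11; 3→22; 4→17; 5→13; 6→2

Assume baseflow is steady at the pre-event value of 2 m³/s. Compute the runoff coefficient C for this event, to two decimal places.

ΣQ_DR = 59.00 m³/s; V = ΣQ_DR·Δt = 2.124 × 10^5 m³.
Runoff depth d = V / A = 21.61 mm.
C = d / P = 21.61 / 47.2 = 0.46.

C ≈ 0.46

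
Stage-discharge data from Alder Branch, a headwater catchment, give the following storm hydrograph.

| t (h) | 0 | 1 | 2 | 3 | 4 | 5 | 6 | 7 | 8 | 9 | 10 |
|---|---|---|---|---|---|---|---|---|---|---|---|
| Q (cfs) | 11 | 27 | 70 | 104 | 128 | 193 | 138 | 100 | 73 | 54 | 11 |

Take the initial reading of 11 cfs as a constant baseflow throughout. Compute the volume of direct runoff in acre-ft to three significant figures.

V ≈ 65.1 acre-ft

Direct-runoff ordinates (Q − Q_b): 0.0, 16.0, 59.0, 93.0, 117.0, 182.0, 127.0, 89.0, 62.0, 43.0, 0.0 cfs.
ΣQ_DR = 788.0 cfs.
With Δt = 1 h = 3600 s, V = ΣQ_DR · Δt = 788.0 × 3600 = 2.84 × 10^6 ft³ = 65.1 acre-ft.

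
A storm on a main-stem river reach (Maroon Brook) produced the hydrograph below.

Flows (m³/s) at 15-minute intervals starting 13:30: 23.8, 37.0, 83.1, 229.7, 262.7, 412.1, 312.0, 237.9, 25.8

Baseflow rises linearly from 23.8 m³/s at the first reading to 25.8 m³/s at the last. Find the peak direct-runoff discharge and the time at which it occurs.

Q_p = 387.05 m³/s at t = 14:45

Subtracting baseflow gives direct-runoff ordinates: 0.00, 12.95, 58.80, 205.15, 237.90, 387.05, 286.70, 212.35, 0.00 m³/s.
The maximum is 387.05 m³/s, occurring at the reading for t = 14:45.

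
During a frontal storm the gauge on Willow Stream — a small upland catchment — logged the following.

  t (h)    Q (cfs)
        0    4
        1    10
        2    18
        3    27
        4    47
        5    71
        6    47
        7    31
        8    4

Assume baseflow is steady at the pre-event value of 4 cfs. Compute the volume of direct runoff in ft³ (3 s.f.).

V ≈ 8.03 × 10^5 ft³

Direct-runoff ordinates (Q − Q_b): 0.0, 6.0, 14.0, 23.0, 43.0, 67.0, 43.0, 27.0, 0.0 cfs.
ΣQ_DR = 223.0 cfs.
With Δt = 1 h = 3600 s, V = ΣQ_DR · Δt = 223.0 × 3600 = 8.03 × 10^5 ft³.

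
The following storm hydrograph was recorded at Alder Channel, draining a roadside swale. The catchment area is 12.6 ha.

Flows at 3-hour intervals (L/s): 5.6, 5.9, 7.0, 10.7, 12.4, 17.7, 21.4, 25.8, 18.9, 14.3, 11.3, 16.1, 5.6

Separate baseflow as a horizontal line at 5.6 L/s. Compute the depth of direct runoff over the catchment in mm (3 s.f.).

Direct runoff: 0.0, 0.3, 1.4, 5.1, 6.8, 12.1, 15.8, 20.2, 13.3, 8.7, 5.7, 10.5, 0.0 L/s; ΣQ_DR = 99.90 L/s.
V = ΣQ_DR · Δt = 99.90 × 10800 s = 1.079 × 10^6 L.
Over A = 12.6 ha, depth = V / A = 8.56 mm.

d ≈ 8.56 mm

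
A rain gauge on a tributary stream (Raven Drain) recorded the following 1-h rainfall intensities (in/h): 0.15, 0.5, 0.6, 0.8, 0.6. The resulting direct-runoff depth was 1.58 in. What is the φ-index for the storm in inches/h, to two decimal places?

Only the 4 blocks with intensity above φ contribute runoff: 0.5, 0.6, 0.8, 0.6 in/h.
Σ(I−φ)·Δt = d  ⇒  (0.5+0.6+0.8+0.6 − 4φ)·1 = 1.58
φ = (2.500 − 1.58/1) / 4 = 0.23 in/h.

φ ≈ 0.23 in/h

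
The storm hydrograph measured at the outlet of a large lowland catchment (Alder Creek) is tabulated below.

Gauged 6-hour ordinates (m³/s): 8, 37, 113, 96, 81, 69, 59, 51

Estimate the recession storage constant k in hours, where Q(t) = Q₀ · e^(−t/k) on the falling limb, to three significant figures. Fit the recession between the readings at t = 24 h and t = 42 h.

k ≈ 38.9 h

On the falling limb, Q drops from 81 to 51 m³/s between t = 24 h and t = 42 h (Δt = 18 h).
k = −Δt / ln(Q₂/Q₁) = −18 / ln(51/81) = 38.9 h.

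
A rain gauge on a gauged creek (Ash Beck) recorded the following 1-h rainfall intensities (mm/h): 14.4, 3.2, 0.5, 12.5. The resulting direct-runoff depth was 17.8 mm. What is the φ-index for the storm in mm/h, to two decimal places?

Only the 2 blocks with intensity above φ contribute runoff: 14.4, 12.5 mm/h.
Σ(I−φ)·Δt = d  ⇒  (14.4+12.5 − 2φ)·1 = 17.8
φ = (26.90 − 17.8/1) / 2 = 4.55 mm/h.

φ ≈ 4.55 mm/h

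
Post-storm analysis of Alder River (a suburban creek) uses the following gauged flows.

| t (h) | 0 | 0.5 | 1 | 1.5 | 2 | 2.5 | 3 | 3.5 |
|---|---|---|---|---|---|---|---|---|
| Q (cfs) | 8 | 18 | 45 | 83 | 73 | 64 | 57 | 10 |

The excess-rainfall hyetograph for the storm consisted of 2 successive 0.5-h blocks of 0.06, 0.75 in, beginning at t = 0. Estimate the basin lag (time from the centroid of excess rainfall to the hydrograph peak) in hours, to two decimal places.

Centroid of excess rainfall: t_c = Σ P_i·t̄_i / ΣP_i = 0.7130 h (block centres at 0.25, 0.75 h).
Hydrograph peak occurs at t = 1.5 h, so basin lag t_L = 1.5 − 0.7130 = 0.79 h.

t_L ≈ 0.79 h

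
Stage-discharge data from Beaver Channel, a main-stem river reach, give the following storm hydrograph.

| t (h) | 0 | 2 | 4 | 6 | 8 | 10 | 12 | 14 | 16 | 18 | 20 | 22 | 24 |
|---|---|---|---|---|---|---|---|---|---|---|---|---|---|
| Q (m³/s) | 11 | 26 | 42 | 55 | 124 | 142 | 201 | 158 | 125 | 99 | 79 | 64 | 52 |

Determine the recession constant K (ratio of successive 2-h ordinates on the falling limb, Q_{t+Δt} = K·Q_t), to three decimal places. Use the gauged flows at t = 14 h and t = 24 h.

K ≈ 0.801

Using the recession-limb readings at t = 14 h and t = 24 h: Q falls from 158 to 52 m³/s over 5 intervals.
K = (Q₂/Q₁)^(1/5) = (52/158)^(1/5) = 0.801.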